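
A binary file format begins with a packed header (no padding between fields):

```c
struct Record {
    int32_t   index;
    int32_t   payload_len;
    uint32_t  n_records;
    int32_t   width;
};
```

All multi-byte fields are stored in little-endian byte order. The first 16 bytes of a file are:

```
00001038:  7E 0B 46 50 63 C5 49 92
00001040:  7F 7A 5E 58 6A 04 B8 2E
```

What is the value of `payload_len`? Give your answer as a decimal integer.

`payload_len` follows `index` (4 bytes), so it starts at byte offset 4 and occupies 4 bytes.
Bytes at offsets 4..7: 63 C5 49 92.
Little-endian stores the least-significant byte at the lowest address.
Reassemble most-significant byte first: 92 49 C5 63 → 0x9249C563.
Top bit is set, so as a signed 32-bit value this is 0x9249C563 − 2^32 = -1840659101.

-1840659101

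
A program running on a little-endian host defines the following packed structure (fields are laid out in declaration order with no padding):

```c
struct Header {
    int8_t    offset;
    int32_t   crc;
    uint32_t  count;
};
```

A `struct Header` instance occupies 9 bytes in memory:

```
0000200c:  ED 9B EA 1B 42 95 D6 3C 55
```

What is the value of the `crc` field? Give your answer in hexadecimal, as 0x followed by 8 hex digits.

`crc` follows `offset` (1 byte), so it starts at byte offset 1 and occupies 4 bytes.
Bytes at offsets 1..4: 9B EA 1B 42.
Little-endian: lowest address holds the least-significant byte.
Reassemble most-significant byte first: 42 1B EA 9B → 0x421BEA9B.

0x421BEA9B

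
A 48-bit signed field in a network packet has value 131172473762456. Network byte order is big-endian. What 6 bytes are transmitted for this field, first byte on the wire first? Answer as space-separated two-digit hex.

77 4C F8 B3 F2 98

131172473762456 in hexadecimal, padded to 48 bits, is 0x774CF8B3F298.
Split into bytes (most-significant first): 77 4C F8 B3 F2 98.
In big-endian order the high byte comes first in memory.
So the memory order matches the most-significant-first order: 77 4C F8 B3 F2 98.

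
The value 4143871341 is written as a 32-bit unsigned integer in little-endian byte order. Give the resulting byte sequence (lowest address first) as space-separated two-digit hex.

4143871341 in hexadecimal, padded to 32 bits, is 0xF6FE756D.
Split into bytes (most-significant first): F6 FE 75 6D.
In little-endian order the low byte comes first in memory.
So at ascending addresses the bytes are 6D 75 FE F6.

6D 75 FE F6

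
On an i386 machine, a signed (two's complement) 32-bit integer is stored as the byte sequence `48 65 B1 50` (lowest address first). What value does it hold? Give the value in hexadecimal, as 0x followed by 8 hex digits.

In little-endian order the low byte comes first in memory.
Reassemble most-significant byte first: 50 B1 65 48 → 0x50B16548.

0x50B16548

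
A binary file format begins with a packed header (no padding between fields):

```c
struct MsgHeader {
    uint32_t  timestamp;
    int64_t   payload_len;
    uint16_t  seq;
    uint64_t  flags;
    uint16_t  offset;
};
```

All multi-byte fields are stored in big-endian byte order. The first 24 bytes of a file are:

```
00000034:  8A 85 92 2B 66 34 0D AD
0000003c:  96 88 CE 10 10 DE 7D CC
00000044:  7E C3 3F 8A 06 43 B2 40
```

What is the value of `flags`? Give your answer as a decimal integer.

9064759527039698499

`flags` follows `timestamp` (4 B), `payload_len` (8 B), `seq` (2 B), so it starts at offset 4 + 8 + 2 = 14 and occupies 8 bytes.
Bytes at offsets 14..21: 7D CC 7E C3 3F 8A 06 43.
Big-endian stores the most-significant byte at the lowest address.
The bytes are already most-significant first: 0x7DCC7EC33F8A0643.
0x7DCC7EC33F8A0643 = 9064759527039698499.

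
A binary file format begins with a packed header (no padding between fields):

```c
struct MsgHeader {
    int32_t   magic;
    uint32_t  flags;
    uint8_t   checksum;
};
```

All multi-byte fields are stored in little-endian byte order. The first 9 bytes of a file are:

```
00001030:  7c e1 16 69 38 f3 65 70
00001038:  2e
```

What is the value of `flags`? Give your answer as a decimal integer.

`flags` follows `magic` (4 bytes), so it starts at byte offset 4 and occupies 4 bytes.
Bytes at offsets 4..7: 38 F3 65 70.
Little-endian: lowest address holds the least-significant byte.
Reassemble most-significant byte first: 70 65 F3 38 → 0x7065F338.
0x7065F338 = 1885729592.

1885729592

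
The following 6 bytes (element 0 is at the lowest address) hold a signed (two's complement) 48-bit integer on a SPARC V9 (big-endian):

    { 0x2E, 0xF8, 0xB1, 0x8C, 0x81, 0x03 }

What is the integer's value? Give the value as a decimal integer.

51645665542403

Big-endian: lowest address holds the most-significant byte.
The bytes are already most-significant first: 0x2EF8B18C8103.
0x2EF8B18C8103 = 51645665542403.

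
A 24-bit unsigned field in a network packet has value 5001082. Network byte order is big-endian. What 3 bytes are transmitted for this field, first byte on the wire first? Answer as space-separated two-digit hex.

4C 4F 7A

5001082 in hexadecimal, padded to 24 bits, is 0x4C4F7A.
Split into bytes (most-significant first): 4C 4F 7A.
Big-endian: lowest address holds the most-significant byte.
So the memory order matches the most-significant-first order: 4C 4F 7A.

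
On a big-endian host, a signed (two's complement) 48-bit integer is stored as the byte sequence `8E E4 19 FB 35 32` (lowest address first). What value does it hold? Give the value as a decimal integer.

-124364637129422

Big-endian: lowest address holds the most-significant byte.
The bytes are already most-significant first: 0x8EE419FB3532.
Top bit is set, so as a signed 48-bit value this is 0x8EE419FB3532 − 2^48 = -124364637129422.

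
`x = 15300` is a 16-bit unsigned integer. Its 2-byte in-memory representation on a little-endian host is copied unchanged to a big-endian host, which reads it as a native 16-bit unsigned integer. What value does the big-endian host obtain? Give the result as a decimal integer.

15300 in 16-bit hexadecimal is 0x3BC4.
Stored little-endian, the bytes at ascending addresses are C4 3B.
Read back as big-endian, the last byte is least significant, giving 0xC43B.
0xC43B = 50235.

50235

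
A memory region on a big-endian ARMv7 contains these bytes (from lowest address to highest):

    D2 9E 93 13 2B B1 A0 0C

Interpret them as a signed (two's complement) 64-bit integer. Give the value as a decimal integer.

-3270014568877678580

Big-endian: lowest address holds the most-significant byte.
The bytes are already most-significant first: 0xD29E93132BB1A00C.
Top bit is set, so as a signed 64-bit value this is 0xD29E93132BB1A00C − 2^64 = -3270014568877678580.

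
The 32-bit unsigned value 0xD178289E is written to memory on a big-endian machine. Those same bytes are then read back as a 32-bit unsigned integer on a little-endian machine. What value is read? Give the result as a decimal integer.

Stored big-endian, the bytes at ascending addresses are D1 78 28 9E.
Read back as little-endian, the first byte is least significant, giving 0x9E2878D1.
0x9E2878D1 = 2653452497.

2653452497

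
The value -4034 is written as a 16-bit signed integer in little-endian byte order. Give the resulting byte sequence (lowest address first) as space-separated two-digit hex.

3E F0

Two's complement of -4034 in 16 bits: 4034 = 0x0FC2; invert → 0xF03D; add 1 → 0xF03E.
Split into bytes (most-significant first): F0 3E.
In little-endian order the low byte comes first in memory.
So at ascending addresses the bytes are 3E F0.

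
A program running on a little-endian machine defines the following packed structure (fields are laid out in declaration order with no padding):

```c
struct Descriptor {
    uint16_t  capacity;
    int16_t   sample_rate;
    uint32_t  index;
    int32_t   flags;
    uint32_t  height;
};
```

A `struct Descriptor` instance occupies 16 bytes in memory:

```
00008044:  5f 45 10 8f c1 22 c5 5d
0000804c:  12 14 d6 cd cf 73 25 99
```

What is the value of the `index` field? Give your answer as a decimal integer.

`index` follows `capacity` (2 B), `sample_rate` (2 B), so it starts at offset 2 + 2 = 4 and occupies 4 bytes.
Bytes at offsets 4..7: C1 22 C5 5D.
Little-endian: lowest address holds the least-significant byte.
Reassemble most-significant byte first: 5D C5 22 C1 → 0x5DC522C1.
0x5DC522C1 = 1573200577.

1573200577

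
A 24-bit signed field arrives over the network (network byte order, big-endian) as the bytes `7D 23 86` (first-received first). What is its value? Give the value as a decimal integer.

In big-endian order the high byte comes first in memory.
The bytes are already most-significant first: 0x7D2386.
0x7D2386 = 8201094.

8201094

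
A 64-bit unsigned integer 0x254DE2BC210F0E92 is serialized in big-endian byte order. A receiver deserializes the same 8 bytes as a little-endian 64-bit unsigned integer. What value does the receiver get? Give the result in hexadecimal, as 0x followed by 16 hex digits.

0x920E0F21BCE24D25

Stored big-endian, the bytes at ascending addresses are 25 4D E2 BC 21 0F 0E 92.
Read back as little-endian, the first byte is least significant, giving 0x920E0F21BCE24D25.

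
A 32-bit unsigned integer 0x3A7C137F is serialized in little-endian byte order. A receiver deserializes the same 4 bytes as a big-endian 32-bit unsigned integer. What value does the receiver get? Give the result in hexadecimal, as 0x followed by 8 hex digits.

0x7F137C3A

Stored little-endian, the bytes at ascending addresses are 7F 13 7C 3A.
Read back as big-endian, the last byte is least significant, giving 0x7F137C3A.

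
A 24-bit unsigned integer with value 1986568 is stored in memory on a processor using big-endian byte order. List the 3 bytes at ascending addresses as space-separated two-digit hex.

1E 50 08

1986568 in hexadecimal, padded to 24 bits, is 0x1E5008.
Split into bytes (most-significant first): 1E 50 08.
In big-endian order the high byte comes first in memory.
So the memory order matches the most-significant-first order: 1E 50 08.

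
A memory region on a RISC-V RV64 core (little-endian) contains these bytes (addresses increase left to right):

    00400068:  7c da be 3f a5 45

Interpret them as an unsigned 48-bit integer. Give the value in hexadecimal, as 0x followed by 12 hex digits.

In little-endian order the low byte comes first in memory.
Reassemble most-significant byte first: 45 A5 3F BE DA 7C → 0x45A53FBEDA7C.

0x45A53FBEDA7C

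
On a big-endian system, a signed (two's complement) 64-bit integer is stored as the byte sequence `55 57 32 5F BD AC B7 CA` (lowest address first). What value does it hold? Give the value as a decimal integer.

Big-endian stores the most-significant byte at the lowest address.
The bytes are already most-significant first: 0x5557325FBDACB7CA.
0x5557325FBDACB7CA = 6149439202983196618.

6149439202983196618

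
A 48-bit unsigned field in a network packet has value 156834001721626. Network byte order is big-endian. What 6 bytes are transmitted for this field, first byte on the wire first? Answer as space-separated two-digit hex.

8E A3 C2 F6 19 1A

156834001721626 in hexadecimal, padded to 48 bits, is 0x8EA3C2F6191A.
Split into bytes (most-significant first): 8E A3 C2 F6 19 1A.
In big-endian order the high byte comes first in memory.
So the memory order matches the most-significant-first order: 8E A3 C2 F6 19 1A.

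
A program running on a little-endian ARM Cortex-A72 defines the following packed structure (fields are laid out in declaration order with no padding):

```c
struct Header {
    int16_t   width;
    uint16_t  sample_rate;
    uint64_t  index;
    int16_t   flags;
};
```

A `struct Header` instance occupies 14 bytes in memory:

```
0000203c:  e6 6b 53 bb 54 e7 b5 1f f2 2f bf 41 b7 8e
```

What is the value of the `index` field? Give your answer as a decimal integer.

`index` follows `width` (2 B), `sample_rate` (2 B), so it starts at offset 2 + 2 = 4 and occupies 8 bytes.
Bytes at offsets 4..11: 54 E7 B5 1F F2 2F BF 41.
Little-endian stores the least-significant byte at the lowest address.
Reassemble most-significant byte first: 41 BF 2F F2 1F B5 E7 54 → 0x41BF2FF21FB5E754.
0x41BF2FF21FB5E754 = 4737558049977657172.

4737558049977657172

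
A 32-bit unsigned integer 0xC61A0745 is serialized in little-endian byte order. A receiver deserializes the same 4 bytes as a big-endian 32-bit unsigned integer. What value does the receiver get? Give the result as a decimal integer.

1158093510

Stored little-endian, the bytes at ascending addresses are 45 07 1A C6.
Read back as big-endian, the last byte is least significant, giving 0x45071AC6.
0x45071AC6 = 1158093510.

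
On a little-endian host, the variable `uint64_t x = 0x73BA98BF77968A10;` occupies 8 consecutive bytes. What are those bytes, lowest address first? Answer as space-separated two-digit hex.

10 8A 96 77 BF 98 BA 73

Split into bytes (most-significant first): 73 BA 98 BF 77 96 8A 10.
Little-endian stores the least-significant byte at the lowest address.
So at ascending addresses the bytes are 10 8A 96 77 BF 98 BA 73.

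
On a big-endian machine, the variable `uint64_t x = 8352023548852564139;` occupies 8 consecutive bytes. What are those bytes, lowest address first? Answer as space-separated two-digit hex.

8352023548852564139 in hexadecimal, padded to 64 bits, is 0x73E8592AB10DF0AB.
Split into bytes (most-significant first): 73 E8 59 2A B1 0D F0 AB.
Big-endian: lowest address holds the most-significant byte.
So the memory order matches the most-significant-first order: 73 E8 59 2A B1 0D F0 AB.

73 E8 59 2A B1 0D F0 AB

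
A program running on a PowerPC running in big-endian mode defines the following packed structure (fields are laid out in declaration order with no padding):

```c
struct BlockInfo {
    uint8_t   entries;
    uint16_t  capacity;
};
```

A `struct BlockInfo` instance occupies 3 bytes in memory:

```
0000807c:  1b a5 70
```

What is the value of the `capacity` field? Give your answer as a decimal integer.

42352

`capacity` follows `entries` (1 byte), so it starts at byte offset 1 and occupies 2 bytes.
Bytes at offsets 1..2: A5 70.
Big-endian stores the most-significant byte at the lowest address.
The bytes are already most-significant first: 0xA570.
0xA570 = 42352.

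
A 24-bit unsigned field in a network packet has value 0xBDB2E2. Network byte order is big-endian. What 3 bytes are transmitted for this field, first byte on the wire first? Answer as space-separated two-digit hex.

BD B2 E2

Split into bytes (most-significant first): BD B2 E2.
In big-endian order the high byte comes first in memory.
So the memory order matches the most-significant-first order: BD B2 E2.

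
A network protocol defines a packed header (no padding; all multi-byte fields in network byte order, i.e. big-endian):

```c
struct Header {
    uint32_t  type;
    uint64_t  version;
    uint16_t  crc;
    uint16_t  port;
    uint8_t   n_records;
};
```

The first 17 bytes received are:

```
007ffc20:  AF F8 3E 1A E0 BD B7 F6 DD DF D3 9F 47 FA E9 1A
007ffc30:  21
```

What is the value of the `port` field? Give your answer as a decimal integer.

`port` follows `type` (4 B), `version` (8 B), `crc` (2 B), so it starts at offset 4 + 8 + 2 = 14 and occupies 2 bytes.
Bytes at offsets 14..15: E9 1A.
Big-endian: lowest address holds the most-significant byte.
The bytes are already most-significant first: 0xE91A.
0xE91A = 59674.

59674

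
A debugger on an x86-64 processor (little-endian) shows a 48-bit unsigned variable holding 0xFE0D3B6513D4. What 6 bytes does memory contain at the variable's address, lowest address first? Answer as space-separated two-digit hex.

D4 13 65 3B 0D FE

Split into bytes (most-significant first): FE 0D 3B 65 13 D4.
In little-endian order the low byte comes first in memory.
So at ascending addresses the bytes are D4 13 65 3B 0D FE.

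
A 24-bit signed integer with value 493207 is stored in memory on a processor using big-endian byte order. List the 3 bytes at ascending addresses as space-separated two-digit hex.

493207 in hexadecimal, padded to 24 bits, is 0x078697.
Split into bytes (most-significant first): 07 86 97.
In big-endian order the high byte comes first in memory.
So the memory order matches the most-significant-first order: 07 86 97.

07 86 97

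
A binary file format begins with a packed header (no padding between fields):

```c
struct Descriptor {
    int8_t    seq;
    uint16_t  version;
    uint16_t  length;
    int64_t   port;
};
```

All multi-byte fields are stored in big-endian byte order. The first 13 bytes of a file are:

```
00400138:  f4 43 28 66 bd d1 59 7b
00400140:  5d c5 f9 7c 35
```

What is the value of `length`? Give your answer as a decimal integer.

`length` follows `seq` (1 B), `version` (2 B), so it starts at offset 1 + 2 = 3 and occupies 2 bytes.
Bytes at offsets 3..4: 66 BD.
Big-endian stores the most-significant byte at the lowest address.
The bytes are already most-significant first: 0x66BD.
0x66BD = 26301.

26301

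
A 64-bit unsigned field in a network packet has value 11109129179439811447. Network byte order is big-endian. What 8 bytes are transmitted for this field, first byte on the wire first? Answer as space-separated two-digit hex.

9A 2B 8E 21 48 6F CB 77

11109129179439811447 in hexadecimal, padded to 64 bits, is 0x9A2B8E21486FCB77.
Split into bytes (most-significant first): 9A 2B 8E 21 48 6F CB 77.
Big-endian: lowest address holds the most-significant byte.
So the memory order matches the most-significant-first order: 9A 2B 8E 21 48 6F CB 77.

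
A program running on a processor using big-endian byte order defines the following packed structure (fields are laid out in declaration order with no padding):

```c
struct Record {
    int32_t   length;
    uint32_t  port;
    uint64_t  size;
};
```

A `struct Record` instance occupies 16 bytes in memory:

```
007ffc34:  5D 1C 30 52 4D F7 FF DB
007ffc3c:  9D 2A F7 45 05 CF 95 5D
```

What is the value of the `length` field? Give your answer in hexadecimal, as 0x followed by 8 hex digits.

0x5D1C3052

`length` is the first field, at byte offset 0, occupying 4 bytes.
Bytes at offsets 0..3: 5D 1C 30 52.
Big-endian: lowest address holds the most-significant byte.
The bytes are already most-significant first: 0x5D1C3052.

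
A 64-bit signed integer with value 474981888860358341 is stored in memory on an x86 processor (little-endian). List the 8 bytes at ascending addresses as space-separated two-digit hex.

474981888860358341 in hexadecimal, padded to 64 bits, is 0x06977982E84406C5.
Split into bytes (most-significant first): 06 97 79 82 E8 44 06 C5.
Little-endian stores the least-significant byte at the lowest address.
So at ascending addresses the bytes are C5 06 44 E8 82 79 97 06.

C5 06 44 E8 82 79 97 06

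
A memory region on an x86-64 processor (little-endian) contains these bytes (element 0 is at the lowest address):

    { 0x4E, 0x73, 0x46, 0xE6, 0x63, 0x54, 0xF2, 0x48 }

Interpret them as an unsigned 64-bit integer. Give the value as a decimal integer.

Little-endian stores the least-significant byte at the lowest address.
Reassemble most-significant byte first: 48 F2 54 63 E6 46 73 4E → 0x48F25463E646734E.
0x48F25463E646734E = 5256356503136662350.

5256356503136662350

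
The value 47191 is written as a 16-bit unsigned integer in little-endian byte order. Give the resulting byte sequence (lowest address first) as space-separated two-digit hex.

47191 in hexadecimal, padded to 16 bits, is 0xB857.
Split into bytes (most-significant first): B8 57.
Little-endian: lowest address holds the least-significant byte.
So at ascending addresses the bytes are 57 B8.

57 B8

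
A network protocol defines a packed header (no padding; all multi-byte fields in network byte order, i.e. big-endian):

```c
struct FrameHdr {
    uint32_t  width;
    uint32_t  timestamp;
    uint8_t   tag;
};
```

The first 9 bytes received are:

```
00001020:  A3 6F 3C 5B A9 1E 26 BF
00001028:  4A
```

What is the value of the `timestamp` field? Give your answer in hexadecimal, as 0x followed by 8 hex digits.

`timestamp` follows `width` (4 bytes), so it starts at byte offset 4 and occupies 4 bytes.
Bytes at offsets 4..7: A9 1E 26 BF.
Big-endian stores the most-significant byte at the lowest address.
The bytes are already most-significant first: 0xA91E26BF.

0xA91E26BF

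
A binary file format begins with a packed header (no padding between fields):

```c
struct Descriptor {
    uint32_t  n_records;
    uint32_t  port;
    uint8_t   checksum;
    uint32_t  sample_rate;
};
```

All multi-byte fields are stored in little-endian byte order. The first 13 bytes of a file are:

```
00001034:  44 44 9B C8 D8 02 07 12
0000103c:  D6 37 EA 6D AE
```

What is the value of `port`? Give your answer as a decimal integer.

302449368

`port` follows `n_records` (4 bytes), so it starts at byte offset 4 and occupies 4 bytes.
Bytes at offsets 4..7: D8 02 07 12.
Little-endian stores the least-significant byte at the lowest address.
Reassemble most-significant byte first: 12 07 02 D8 → 0x120702D8.
0x120702D8 = 302449368.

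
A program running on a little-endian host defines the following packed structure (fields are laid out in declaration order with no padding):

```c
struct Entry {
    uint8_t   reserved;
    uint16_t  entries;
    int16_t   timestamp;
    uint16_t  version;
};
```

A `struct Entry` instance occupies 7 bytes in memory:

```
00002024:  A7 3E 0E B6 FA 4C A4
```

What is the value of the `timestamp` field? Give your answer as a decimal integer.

`timestamp` follows `reserved` (1 B), `entries` (2 B), so it starts at offset 1 + 2 = 3 and occupies 2 bytes.
Bytes at offsets 3..4: B6 FA.
Little-endian stores the least-significant byte at the lowest address.
Reassemble most-significant byte first: FA B6 → 0xFAB6.
Top bit is set, so as a signed 16-bit value this is 0xFAB6 − 2^16 = -1354.

-1354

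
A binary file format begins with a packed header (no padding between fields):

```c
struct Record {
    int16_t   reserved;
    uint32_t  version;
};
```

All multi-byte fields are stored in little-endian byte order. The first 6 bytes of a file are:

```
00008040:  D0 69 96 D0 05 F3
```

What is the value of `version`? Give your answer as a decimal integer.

4077244566

`version` follows `reserved` (2 bytes), so it starts at byte offset 2 and occupies 4 bytes.
Bytes at offsets 2..5: 96 D0 05 F3.
Little-endian stores the least-significant byte at the lowest address.
Reassemble most-significant byte first: F3 05 D0 96 → 0xF305D096.
0xF305D096 = 4077244566.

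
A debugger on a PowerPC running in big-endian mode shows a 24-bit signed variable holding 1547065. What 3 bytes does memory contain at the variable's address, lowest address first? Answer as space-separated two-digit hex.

17 9B 39

1547065 in hexadecimal, padded to 24 bits, is 0x179B39.
Split into bytes (most-significant first): 17 9B 39.
Big-endian: lowest address holds the most-significant byte.
So the memory order matches the most-significant-first order: 17 9B 39.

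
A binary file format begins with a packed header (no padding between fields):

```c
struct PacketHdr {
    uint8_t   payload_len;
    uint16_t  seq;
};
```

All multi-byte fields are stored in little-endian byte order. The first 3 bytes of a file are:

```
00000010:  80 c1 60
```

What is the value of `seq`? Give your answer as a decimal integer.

24769

`seq` follows `payload_len` (1 byte), so it starts at byte offset 1 and occupies 2 bytes.
Bytes at offsets 1..2: C1 60.
Little-endian: lowest address holds the least-significant byte.
Reassemble most-significant byte first: 60 C1 → 0x60C1.
0x60C1 = 24769.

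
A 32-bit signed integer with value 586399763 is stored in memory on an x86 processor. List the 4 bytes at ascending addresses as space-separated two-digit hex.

13 C0 F3 22

586399763 in hexadecimal, padded to 32 bits, is 0x22F3C013.
Split into bytes (most-significant first): 22 F3 C0 13.
In little-endian order the low byte comes first in memory.
So at ascending addresses the bytes are 13 C0 F3 22.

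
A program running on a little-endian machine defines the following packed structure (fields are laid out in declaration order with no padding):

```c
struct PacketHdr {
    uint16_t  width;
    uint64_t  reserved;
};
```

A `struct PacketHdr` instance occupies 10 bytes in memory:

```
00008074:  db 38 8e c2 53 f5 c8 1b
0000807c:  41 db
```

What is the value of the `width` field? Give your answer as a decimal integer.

14555

`width` is the first field, at byte offset 0, occupying 2 bytes.
Bytes at offsets 0..1: DB 38.
In little-endian order the low byte comes first in memory.
Reassemble most-significant byte first: 38 DB → 0x38DB.
0x38DB = 14555.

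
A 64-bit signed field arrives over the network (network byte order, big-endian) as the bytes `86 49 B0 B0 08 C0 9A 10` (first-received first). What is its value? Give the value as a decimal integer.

-8770284529219757552

Big-endian: lowest address holds the most-significant byte.
The bytes are already most-significant first: 0x8649B0B008C09A10.
Top bit is set, so as a signed 64-bit value this is 0x8649B0B008C09A10 − 2^64 = -8770284529219757552.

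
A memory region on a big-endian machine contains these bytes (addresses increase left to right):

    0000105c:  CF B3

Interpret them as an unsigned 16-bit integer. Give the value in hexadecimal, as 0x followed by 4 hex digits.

In big-endian order the high byte comes first in memory.
The bytes are already most-significant first: 0xCFB3.

0xCFB3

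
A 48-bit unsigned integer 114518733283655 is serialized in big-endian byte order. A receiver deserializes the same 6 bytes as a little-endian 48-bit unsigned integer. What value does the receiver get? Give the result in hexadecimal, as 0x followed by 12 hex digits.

114518733283655 in 48-bit hexadecimal is 0x6827786AE147.
Stored big-endian, the bytes at ascending addresses are 68 27 78 6A E1 47.
Read back as little-endian, the first byte is least significant, giving 0x47E16A782768.

0x47E16A782768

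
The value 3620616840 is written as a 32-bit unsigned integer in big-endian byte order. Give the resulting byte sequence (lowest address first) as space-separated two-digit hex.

3620616840 in hexadecimal, padded to 32 bits, is 0xD7CE3A88.
Split into bytes (most-significant first): D7 CE 3A 88.
Big-endian: lowest address holds the most-significant byte.
So the memory order matches the most-significant-first order: D7 CE 3A 88.

D7 CE 3A 88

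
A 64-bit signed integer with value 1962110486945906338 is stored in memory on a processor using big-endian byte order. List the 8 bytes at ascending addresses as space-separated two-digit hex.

1962110486945906338 in hexadecimal, padded to 64 bits, is 0x1B3AD117987ABEA2.
Split into bytes (most-significant first): 1B 3A D1 17 98 7A BE A2.
Big-endian stores the most-significant byte at the lowest address.
So the memory order matches the most-significant-first order: 1B 3A D1 17 98 7A BE A2.

1B 3A D1 17 98 7A BE A2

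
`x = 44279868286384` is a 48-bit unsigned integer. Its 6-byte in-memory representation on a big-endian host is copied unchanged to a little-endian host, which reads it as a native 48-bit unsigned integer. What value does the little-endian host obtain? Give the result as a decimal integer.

194501112317224

44279868286384 in 48-bit hexadecimal is 0x2845B5D1E5B0.
Stored big-endian, the bytes at ascending addresses are 28 45 B5 D1 E5 B0.
Read back as little-endian, the first byte is least significant, giving 0xB0E5D1B54528.
0xB0E5D1B54528 = 194501112317224.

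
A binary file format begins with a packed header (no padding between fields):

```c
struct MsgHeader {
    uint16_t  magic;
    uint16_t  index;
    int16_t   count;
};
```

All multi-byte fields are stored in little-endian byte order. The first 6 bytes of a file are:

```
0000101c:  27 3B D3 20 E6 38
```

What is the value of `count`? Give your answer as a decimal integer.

14566

`count` follows `magic` (2 B), `index` (2 B), so it starts at offset 2 + 2 = 4 and occupies 2 bytes.
Bytes at offsets 4..5: E6 38.
Little-endian stores the least-significant byte at the lowest address.
Reassemble most-significant byte first: 38 E6 → 0x38E6.
0x38E6 = 14566.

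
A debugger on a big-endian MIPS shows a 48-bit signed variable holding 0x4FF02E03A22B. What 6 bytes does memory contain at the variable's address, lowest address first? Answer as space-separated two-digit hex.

Split into bytes (most-significant first): 4F F0 2E 03 A2 2B.
Big-endian: lowest address holds the most-significant byte.
So the memory order matches the most-significant-first order: 4F F0 2E 03 A2 2B.

4F F0 2E 03 A2 2B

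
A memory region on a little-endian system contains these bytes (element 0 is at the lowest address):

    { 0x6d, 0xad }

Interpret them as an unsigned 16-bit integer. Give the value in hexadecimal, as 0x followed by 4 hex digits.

Little-endian: lowest address holds the least-significant byte.
Reassemble most-significant byte first: AD 6D → 0xAD6D.

0xAD6D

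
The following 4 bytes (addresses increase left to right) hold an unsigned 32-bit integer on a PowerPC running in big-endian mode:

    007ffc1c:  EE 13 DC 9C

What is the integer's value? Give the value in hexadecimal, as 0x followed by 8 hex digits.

0xEE13DC9C

Big-endian: lowest address holds the most-significant byte.
The bytes are already most-significant first: 0xEE13DC9C.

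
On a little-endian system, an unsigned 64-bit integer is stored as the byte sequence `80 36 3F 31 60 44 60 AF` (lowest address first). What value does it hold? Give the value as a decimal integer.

Little-endian stores the least-significant byte at the lowest address.
Reassemble most-significant byte first: AF 60 44 60 31 3F 36 80 → 0xAF604460313F3680.
0xAF604460313F3680 = 12637175734335387264.

12637175734335387264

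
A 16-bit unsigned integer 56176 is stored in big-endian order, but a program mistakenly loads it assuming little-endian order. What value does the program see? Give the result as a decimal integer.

56176 in 16-bit hexadecimal is 0xDB70.
Stored big-endian, the bytes at ascending addresses are DB 70.
Read back as little-endian, the first byte is least significant, giving 0x70DB.
0x70DB = 28891.

28891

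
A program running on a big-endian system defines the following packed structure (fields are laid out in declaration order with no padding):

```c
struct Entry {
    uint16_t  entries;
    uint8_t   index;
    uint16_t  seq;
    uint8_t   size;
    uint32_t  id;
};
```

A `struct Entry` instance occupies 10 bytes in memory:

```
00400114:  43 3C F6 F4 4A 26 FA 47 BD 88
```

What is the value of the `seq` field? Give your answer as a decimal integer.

62538

`seq` follows `entries` (2 B), `index` (1 B), so it starts at offset 2 + 1 = 3 and occupies 2 bytes.
Bytes at offsets 3..4: F4 4A.
Big-endian: lowest address holds the most-significant byte.
The bytes are already most-significant first: 0xF44A.
0xF44A = 62538.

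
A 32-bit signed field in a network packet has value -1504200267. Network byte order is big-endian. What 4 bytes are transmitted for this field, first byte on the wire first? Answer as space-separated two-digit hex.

Two's complement of -1504200267 in 32 bits: 1504200267 = 0x59A8464B; invert → 0xA657B9B4; add 1 → 0xA657B9B5.
Split into bytes (most-significant first): A6 57 B9 B5.
In big-endian order the high byte comes first in memory.
So the memory order matches the most-significant-first order: A6 57 B9 B5.

A6 57 B9 B5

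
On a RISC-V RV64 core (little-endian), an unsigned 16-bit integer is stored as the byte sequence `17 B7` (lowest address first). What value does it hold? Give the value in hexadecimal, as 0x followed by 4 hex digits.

0xB717

Little-endian stores the least-significant byte at the lowest address.
Reassemble most-significant byte first: B7 17 → 0xB717.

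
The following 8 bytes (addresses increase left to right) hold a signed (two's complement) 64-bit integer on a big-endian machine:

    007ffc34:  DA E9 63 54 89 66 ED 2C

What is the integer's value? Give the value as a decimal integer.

Big-endian: lowest address holds the most-significant byte.
The bytes are already most-significant first: 0xDAE963548966ED2C.
Top bit is set, so as a signed 64-bit value this is 0xDAE963548966ED2C − 2^64 = -2672495689134052052.

-2672495689134052052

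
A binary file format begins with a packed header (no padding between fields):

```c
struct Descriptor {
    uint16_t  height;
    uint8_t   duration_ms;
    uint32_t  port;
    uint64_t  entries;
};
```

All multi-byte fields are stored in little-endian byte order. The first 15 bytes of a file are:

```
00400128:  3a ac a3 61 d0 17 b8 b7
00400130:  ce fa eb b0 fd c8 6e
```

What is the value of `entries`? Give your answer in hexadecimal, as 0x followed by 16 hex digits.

`entries` follows `height` (2 B), `duration_ms` (1 B), `port` (4 B), so it starts at offset 2 + 1 + 4 = 7 and occupies 8 bytes.
Bytes at offsets 7..14: B7 CE FA EB B0 FD C8 6E.
Little-endian stores the least-significant byte at the lowest address.
Reassemble most-significant byte first: 6E C8 FD B0 EB FA CE B7 → 0x6EC8FDB0EBFACEB7.

0x6EC8FDB0EBFACEB7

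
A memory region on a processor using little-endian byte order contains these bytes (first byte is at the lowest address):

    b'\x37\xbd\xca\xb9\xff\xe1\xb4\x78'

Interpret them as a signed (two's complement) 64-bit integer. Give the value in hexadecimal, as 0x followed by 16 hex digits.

0x78B4E1FFB9CABD37

Little-endian: lowest address holds the least-significant byte.
Reassemble most-significant byte first: 78 B4 E1 FF B9 CA BD 37 → 0x78B4E1FFB9CABD37.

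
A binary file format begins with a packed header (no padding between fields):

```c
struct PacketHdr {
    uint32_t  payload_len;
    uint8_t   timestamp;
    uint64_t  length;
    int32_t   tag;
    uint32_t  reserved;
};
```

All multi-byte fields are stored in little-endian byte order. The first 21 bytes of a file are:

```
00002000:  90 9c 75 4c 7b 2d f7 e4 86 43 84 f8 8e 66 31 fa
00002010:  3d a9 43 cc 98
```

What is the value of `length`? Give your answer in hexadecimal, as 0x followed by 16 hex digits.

`length` follows `payload_len` (4 B), `timestamp` (1 B), so it starts at offset 4 + 1 = 5 and occupies 8 bytes.
Bytes at offsets 5..12: 2D F7 E4 86 43 84 F8 8E.
Little-endian: lowest address holds the least-significant byte.
Reassemble most-significant byte first: 8E F8 84 43 86 E4 F7 2D → 0x8EF8844386E4F72D.

0x8EF8844386E4F72D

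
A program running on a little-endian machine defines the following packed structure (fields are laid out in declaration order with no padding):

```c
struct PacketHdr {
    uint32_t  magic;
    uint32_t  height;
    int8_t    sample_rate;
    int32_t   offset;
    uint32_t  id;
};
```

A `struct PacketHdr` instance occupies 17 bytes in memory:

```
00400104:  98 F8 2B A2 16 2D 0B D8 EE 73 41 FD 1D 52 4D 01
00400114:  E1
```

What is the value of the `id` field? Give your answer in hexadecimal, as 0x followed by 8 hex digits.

`id` follows `magic` (4 B), `height` (4 B), `sample_rate` (1 B), `offset` (4 B), so it starts at offset 4 + 4 + 1 + 4 = 13 and occupies 4 bytes.
Bytes at offsets 13..16: 52 4D 01 E1.
Little-endian stores the least-significant byte at the lowest address.
Reassemble most-significant byte first: E1 01 4D 52 → 0xE1014D52.

0xE1014D52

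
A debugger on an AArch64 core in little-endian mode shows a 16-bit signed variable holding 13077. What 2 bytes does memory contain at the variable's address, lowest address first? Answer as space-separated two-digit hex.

13077 in hexadecimal, padded to 16 bits, is 0x3315.
Split into bytes (most-significant first): 33 15.
In little-endian order the low byte comes first in memory.
So at ascending addresses the bytes are 15 33.

15 33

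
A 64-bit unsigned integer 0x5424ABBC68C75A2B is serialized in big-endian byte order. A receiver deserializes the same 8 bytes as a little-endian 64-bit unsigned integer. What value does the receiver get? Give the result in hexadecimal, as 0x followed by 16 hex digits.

Stored big-endian, the bytes at ascending addresses are 54 24 AB BC 68 C7 5A 2B.
Read back as little-endian, the first byte is least significant, giving 0x2B5AC768BCAB2454.

0x2B5AC768BCAB2454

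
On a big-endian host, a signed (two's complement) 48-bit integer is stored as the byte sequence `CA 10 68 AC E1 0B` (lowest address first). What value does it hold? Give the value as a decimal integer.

Big-endian stores the most-significant byte at the lowest address.
The bytes are already most-significant first: 0xCA1068ACE10B.
Top bit is set, so as a signed 48-bit value this is 0xCA1068ACE10B − 2^48 = -59303152262901.

-59303152262901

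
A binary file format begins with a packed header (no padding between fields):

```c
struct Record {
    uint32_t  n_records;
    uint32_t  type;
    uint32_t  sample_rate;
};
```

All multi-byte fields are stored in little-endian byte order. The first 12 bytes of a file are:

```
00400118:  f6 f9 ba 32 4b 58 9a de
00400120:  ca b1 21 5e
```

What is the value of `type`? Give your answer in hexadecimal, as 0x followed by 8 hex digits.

`type` follows `n_records` (4 bytes), so it starts at byte offset 4 and occupies 4 bytes.
Bytes at offsets 4..7: 4B 58 9A DE.
Little-endian: lowest address holds the least-significant byte.
Reassemble most-significant byte first: DE 9A 58 4B → 0xDE9A584B.

0xDE9A584B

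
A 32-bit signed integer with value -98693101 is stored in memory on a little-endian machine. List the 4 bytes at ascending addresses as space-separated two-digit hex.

13 10 1E FA

Two's complement of -98693101 in 32 bits: 98693101 = 0x05E1EFED; invert → 0xFA1E1012; add 1 → 0xFA1E1013.
Split into bytes (most-significant first): FA 1E 10 13.
In little-endian order the low byte comes first in memory.
So at ascending addresses the bytes are 13 10 1E FA.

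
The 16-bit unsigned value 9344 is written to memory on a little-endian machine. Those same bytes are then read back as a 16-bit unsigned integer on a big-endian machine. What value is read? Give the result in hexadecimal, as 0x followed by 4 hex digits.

0x8024

9344 in 16-bit hexadecimal is 0x2480.
Stored little-endian, the bytes at ascending addresses are 80 24.
Read back as big-endian, the last byte is least significant, giving 0x8024.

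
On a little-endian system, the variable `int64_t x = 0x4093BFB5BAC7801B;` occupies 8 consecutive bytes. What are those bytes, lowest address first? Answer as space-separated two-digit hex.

1B 80 C7 BA B5 BF 93 40

Split into bytes (most-significant first): 40 93 BF B5 BA C7 80 1B.
In little-endian order the low byte comes first in memory.
So at ascending addresses the bytes are 1B 80 C7 BA B5 BF 93 40.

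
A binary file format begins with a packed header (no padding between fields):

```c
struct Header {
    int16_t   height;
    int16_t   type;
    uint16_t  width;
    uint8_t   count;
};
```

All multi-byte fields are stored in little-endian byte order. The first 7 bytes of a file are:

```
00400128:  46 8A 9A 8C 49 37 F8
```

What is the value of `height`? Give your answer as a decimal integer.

`height` is the first field, at byte offset 0, occupying 2 bytes.
Bytes at offsets 0..1: 46 8A.
Little-endian: lowest address holds the least-significant byte.
Reassemble most-significant byte first: 8A 46 → 0x8A46.
Top bit is set, so as a signed 16-bit value this is 0x8A46 − 2^16 = -30138.

-30138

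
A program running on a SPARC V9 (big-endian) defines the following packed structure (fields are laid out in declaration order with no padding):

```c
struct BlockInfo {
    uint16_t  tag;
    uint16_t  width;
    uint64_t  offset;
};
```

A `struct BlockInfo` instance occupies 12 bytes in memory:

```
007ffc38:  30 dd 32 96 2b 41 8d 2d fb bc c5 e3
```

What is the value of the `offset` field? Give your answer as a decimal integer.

`offset` follows `tag` (2 B), `width` (2 B), so it starts at offset 2 + 2 = 4 and occupies 8 bytes.
Bytes at offsets 4..11: 2B 41 8D 2D FB BC C5 E3.
Big-endian: lowest address holds the most-significant byte.
The bytes are already most-significant first: 0x2B418D2DFBBCC5E3.
0x2B418D2DFBBCC5E3 = 3116927645753591267.

3116927645753591267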